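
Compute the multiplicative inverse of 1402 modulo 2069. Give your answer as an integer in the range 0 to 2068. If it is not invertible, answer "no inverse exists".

639

Apply the Euclidean algorithm to 2069 and 1402:
2069 = 1*1402 + 667
1402 = 2*667 + 68
667 = 9*68 + 55
68 = 1*55 + 13
55 = 4*13 + 3
13 = 4*3 + 1
3 = 3*1 + 0
Since gcd(1402, 2069) = 1, back-substitute to write 1 as a combination:
1 = 13 − 4·3
1 = −4·55 + 17·13
1 = 17·68 − 21·55
1 = −21·667 + 206·68
1 = 206·1402 − 433·667
1 = −433·2069 + 639·1402
So 1402·639 ≡ 1 (mod 2069).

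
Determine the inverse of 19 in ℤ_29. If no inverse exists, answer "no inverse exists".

26

gcd(29, 19) by repeated division:
29 = 1×19 + 10
19 = 1×10 + 9
10 = 1×9 + 1
9 = 9×1 + 0
The gcd is 1. Working backward:
1 = 10 − 9
1 = −19 + 2·10
1 = 2·29 − 3·19
So 19·(-3) ≡ 1 (mod 29), and -3 ≡ 26 (mod 29).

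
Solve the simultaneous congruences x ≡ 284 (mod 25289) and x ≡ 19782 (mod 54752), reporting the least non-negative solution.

551755686

Write x = 284 + 25289·k. Then 25289·k ≡ 19782 − 284 ≡ 19498 (mod 54752).
Need 25289⁻¹ mod 54752. Extended Euclid on (54752, 25289):
54752 = 2*25289 + 4174
25289 = 6*4174 + 245
4174 = 17*245 + 9
245 = 27*9 + 2
9 = 4*2 + 1
2 = 2*1 + 0
Back-substitute:
1 = 9 − 4·2
1 = −4·245 + 109·9
1 = 109·4174 − 1857·245
1 = −1857·25289 + 11251·4174
1 = 11251·54752 − 24359·25289
25289⁻¹ ≡ 30393 (mod 54752), so k ≡ 30393·19498 ≡ 21818 (mod 54752).
x = 284 + 25289·21818 = 551755686.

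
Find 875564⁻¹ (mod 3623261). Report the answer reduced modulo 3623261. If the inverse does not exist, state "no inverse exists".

Run Euclid on (3623261, 875564):
3623261 = 4·875564 + 121005
875564 = 7·121005 + 28529
121005 = 4·28529 + 6889
28529 = 4·6889 + 973
6889 = 7·973 + 78
973 = 12·78 + 37
78 = 2·37 + 4
37 = 9·4 + 1
4 = 4·1 + 0
gcd = 1, so the inverse exists. Back-substitute:
1 = 37 − 9·4
1 = −9·78 + 19·37
1 = 19·973 − 237·78
1 = −237·6889 + 1678·973
1 = 1678·28529 − 6949·6889
1 = −6949·121005 + 29474·28529
1 = 29474·875564 − 213267·121005
1 = −213267·3623261 + 882542·875564
So 875564·882542 ≡ 1 (mod 3623261).

882542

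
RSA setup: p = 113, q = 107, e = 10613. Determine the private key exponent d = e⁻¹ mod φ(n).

8317

φ(n) = (p−1)(q−1) = 112·106 = 11872.
Need d with 10613·d ≡ 1 (mod 11872). Apply the extended Euclidean algorithm:
11872 = 1×10613 + 1259
10613 = 8×1259 + 541
1259 = 2×541 + 177
541 = 3×177 + 10
177 = 17×10 + 7
10 = 1×7 + 3
7 = 2×3 + 1
3 = 3×1 + 0
Back-substitute:
1 = 7 − 2·3
1 = −2·10 + 3·7
1 = 3·177 − 53·10
1 = −53·541 + 162·177
1 = 162·1259 − 377·541
1 = −377·10613 + 3178·1259
1 = 3178·11872 − 3555·10613
So 10613·(-3555) ≡ 1 (mod 11872), hence d ≡ -3555 ≡ 8317 (mod 11872).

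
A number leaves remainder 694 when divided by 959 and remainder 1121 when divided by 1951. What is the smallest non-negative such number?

Write x = 694 + 959·k. Then 959·k ≡ 1121 − 694 ≡ 427 (mod 1951).
Need 959⁻¹ mod 1951. Extended Euclid on (1951, 959):
1951 = 2*959 + 33
959 = 29*33 + 2
33 = 16*2 + 1
2 = 2*1 + 0
Back-substitute:
1 = 33 − 16·2
1 = −16·959 + 465·33
1 = 465·1951 − 946·959
959⁻¹ ≡ 1005 (mod 1951), so k ≡ 1005·427 ≡ 1866 (mod 1951).
x = 694 + 959·1866 = 1790188.

1790188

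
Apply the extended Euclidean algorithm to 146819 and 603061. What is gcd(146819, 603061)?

1

Euclidean algorithm:
603061 = 4×146819 + 15785
146819 = 9×15785 + 4754
15785 = 3×4754 + 1523
4754 = 3×1523 + 185
1523 = 8×185 + 43
185 = 4×43 + 13
43 = 3×13 + 4
13 = 3×4 + 1
4 = 4×1 + 0
gcd(146819, 603061) = 1.
Back-substituting:
1 = 13 − 3·4
1 = −3·43 + 10·13
1 = 10·185 − 43·43
1 = −43·1523 + 354·185
1 = 354·4754 − 1105·1523
1 = −1105·15785 + 3669·4754
1 = 3669·146819 − 34126·15785
1 = −34126·603061 + 140173·146819
So 1 = (-34126)·603061 + (140173)·146819.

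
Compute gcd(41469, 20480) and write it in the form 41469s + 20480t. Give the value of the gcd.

1

Apply Euclid's algorithm to 41469 and 20480:
41469 = 2·20480 + 509
20480 = 40·509 + 120
509 = 4·120 + 29
120 = 4·29 + 4
29 = 7·4 + 1
4 = 4·1 + 0
gcd(41469, 20480) = 1.
Working backward:
1 = 29 − 7·4
1 = −7·120 + 29·29
1 = 29·509 − 123·120
1 = −123·20480 + 4949·509
1 = 4949·41469 − 10021·20480
So 1 = (4949)·41469 + (-10021)·20480.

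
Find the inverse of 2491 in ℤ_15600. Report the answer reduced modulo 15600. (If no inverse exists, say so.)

Run Euclid on (15600, 2491):
15600 = 6×2491 + 654
2491 = 3×654 + 529
654 = 1×529 + 125
529 = 4×125 + 29
125 = 4×29 + 9
29 = 3×9 + 2
9 = 4×2 + 1
2 = 2×1 + 0
Since gcd(2491, 15600) = 1, back-substitute to write 1 as a combination:
1 = 9 − 4·2
1 = −4·29 + 13·9
1 = 13·125 − 56·29
1 = −56·529 + 237·125
1 = 237·654 − 293·529
1 = −293·2491 + 1116·654
1 = 1116·15600 − 6989·2491
So 2491·(-6989) ≡ 1 (mod 15600), and -6989 ≡ 8611 (mod 15600).

8611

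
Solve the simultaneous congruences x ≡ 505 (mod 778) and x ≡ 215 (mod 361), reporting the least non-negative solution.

166997

Write x = 505 + 778·k. Then 778·k ≡ 215 − 505 ≡ 71 (mod 361).
Need 778⁻¹ mod 361. Extended Euclid on (361, 56):
361 = 6×56 + 25
56 = 2×25 + 6
25 = 4×6 + 1
6 = 6×1 + 0
Back-substitute:
1 = 25 − 4·6
1 = −4·56 + 9·25
1 = 9·361 − 58·56
778⁻¹ ≡ 303 (mod 361), so k ≡ 303·71 ≡ 214 (mod 361).
x = 505 + 778·214 = 166997.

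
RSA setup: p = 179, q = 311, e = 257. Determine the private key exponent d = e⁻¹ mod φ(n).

φ(n) = (p−1)(q−1) = 178·310 = 55180.
Need d with 257·d ≡ 1 (mod 55180). Apply the extended Euclidean algorithm:
55180 = 214×257 + 182
257 = 1×182 + 75
182 = 2×75 + 32
75 = 2×32 + 11
32 = 2×11 + 10
11 = 1×10 + 1
10 = 10×1 + 0
Back-substitute:
1 = 11 − 10
1 = −32 + 3·11
1 = 3·75 − 7·32
1 = −7·182 + 17·75
1 = 17·257 − 24·182
1 = −24·55180 + 5153·257
So 257·5153 ≡ 1 (mod 55180), hence d = 5153.

5153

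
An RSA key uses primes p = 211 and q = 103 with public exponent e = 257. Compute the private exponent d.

19253

φ(n) = (p−1)(q−1) = 210·102 = 21420.
Need d with 257·d ≡ 1 (mod 21420). Apply the extended Euclidean algorithm:
21420 = 83×257 + 89
257 = 2×89 + 79
89 = 1×79 + 10
79 = 7×10 + 9
10 = 1×9 + 1
9 = 9×1 + 0
Back-substitute:
1 = 10 − 9
1 = −79 + 8·10
1 = 8·89 − 9·79
1 = −9·257 + 26·89
1 = 26·21420 − 2167·257
So 257·(-2167) ≡ 1 (mod 21420), hence d ≡ -2167 ≡ 19253 (mod 21420).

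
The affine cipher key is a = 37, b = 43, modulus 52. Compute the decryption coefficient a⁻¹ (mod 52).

Extended Euclidean algorithm:
52 = 1*37 + 15
37 = 2*15 + 7
15 = 2*7 + 1
7 = 7*1 + 0
gcd = 1, so the inverse exists. Back-substitute:
1 = 15 − 2·7
1 = −2·37 + 5·15
1 = 5·52 − 7·37
So 37·(-7) ≡ 1 (mod 52), and -7 ≡ 45 (mod 52).

45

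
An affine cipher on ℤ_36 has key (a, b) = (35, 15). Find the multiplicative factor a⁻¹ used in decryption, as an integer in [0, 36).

35

Apply the Euclidean algorithm to 36 and 35:
36 = 1·35 + 1
35 = 35·1 + 0
The gcd is 1. Working backward:
1 = 36 − 35
So 35·(-1) ≡ 1 (mod 36), and -1 ≡ 35 (mod 36).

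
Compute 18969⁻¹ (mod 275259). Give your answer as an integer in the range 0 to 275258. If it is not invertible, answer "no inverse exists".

Compute gcd(18969, 275259):
275259 = 14×18969 + 9693
18969 = 1×9693 + 9276
9693 = 1×9276 + 417
9276 = 22×417 + 102
417 = 4×102 + 9
102 = 11×9 + 3
9 = 3×3 + 0
The gcd is 3, not 1, hence no inverse exists.

no inverse exists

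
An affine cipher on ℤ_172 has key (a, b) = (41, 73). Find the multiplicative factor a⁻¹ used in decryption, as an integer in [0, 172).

Run Euclid on (172, 41):
172 = 4·41 + 8
41 = 5·8 + 1
8 = 8·1 + 0
Since gcd(41, 172) = 1, back-substitute to write 1 as a combination:
1 = 41 − 5·8
1 = −5·172 + 21·41
So 41·21 ≡ 1 (mod 172).

21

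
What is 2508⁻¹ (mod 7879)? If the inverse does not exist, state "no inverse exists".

5482

Apply the Euclidean algorithm to 7879 and 2508:
7879 = 3*2508 + 355
2508 = 7*355 + 23
355 = 15*23 + 10
23 = 2*10 + 3
10 = 3*3 + 1
3 = 3*1 + 0
gcd = 1, so the inverse exists. Back-substitute:
1 = 10 − 3·3
1 = −3·23 + 7·10
1 = 7·355 − 108·23
1 = −108·2508 + 763·355
1 = 763·7879 − 2397·2508
Thus 2508·(-2397) ≡ 1 (mod 7879); reducing, -2397 mod 7879 = 5482.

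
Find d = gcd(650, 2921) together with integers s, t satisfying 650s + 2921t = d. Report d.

Repeated division:
2921 = 4*650 + 321
650 = 2*321 + 8
321 = 40*8 + 1
8 = 8*1 + 0
gcd(650, 2921) = 1.
Back-substituting:
1 = 321 − 40·8
1 = −40·650 + 81·321
1 = 81·2921 − 364·650
So 1 = (81)·2921 + (-364)·650.

1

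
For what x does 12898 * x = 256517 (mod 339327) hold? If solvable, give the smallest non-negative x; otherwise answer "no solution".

First find gcd(12898, 339327):
339327 = 26·12898 + 3979
12898 = 3·3979 + 961
3979 = 4·961 + 135
961 = 7·135 + 16
135 = 8·16 + 7
16 = 2·7 + 2
7 = 3·2 + 1
2 = 2·1 + 0
gcd = 1, so a unique solution mod 339327 exists.
Back-substitute for the Bézout coefficients:
1 = 7 − 3·2
1 = −3·16 + 7·7
1 = 7·135 − 59·16
1 = −59·961 + 420·135
1 = 420·3979 − 1739·961
1 = −1739·12898 + 5637·3979
1 = 5637·339327 − 148301·12898
So 12898·(-148301) ≡ 1 (mod 339327), giving 12898⁻¹ ≡ 191026.
x ≡ 12898⁻¹·256517 ≡ 191026·256517 ≡ 222353 (mod 339327).

222353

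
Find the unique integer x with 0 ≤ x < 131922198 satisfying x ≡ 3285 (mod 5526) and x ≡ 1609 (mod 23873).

97642179

Write x = 3285 + 5526·k. Then 5526·k ≡ 1609 − 3285 ≡ 22197 (mod 23873).
Need 5526⁻¹ mod 23873. Extended Euclid on (23873, 5526):
23873 = 4·5526 + 1769
5526 = 3·1769 + 219
1769 = 8·219 + 17
219 = 12·17 + 15
17 = 1·15 + 2
15 = 7·2 + 1
2 = 2·1 + 0
Back-substitute:
1 = 15 − 7·2
1 = −7·17 + 8·15
1 = 8·219 − 103·17
1 = −103·1769 + 832·219
1 = 832·5526 − 2599·1769
1 = −2599·23873 + 11228·5526
5526⁻¹ ≡ 11228 (mod 23873), so k ≡ 11228·22197 ≡ 17669 (mod 23873).
x = 3285 + 5526·17669 = 97642179.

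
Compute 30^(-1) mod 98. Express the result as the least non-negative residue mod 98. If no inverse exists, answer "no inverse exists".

no inverse exists

Compute gcd(30, 98):
98 = 3×30 + 8
30 = 3×8 + 6
8 = 1×6 + 2
6 = 3×2 + 0
The gcd is 2, not 1, hence no inverse exists.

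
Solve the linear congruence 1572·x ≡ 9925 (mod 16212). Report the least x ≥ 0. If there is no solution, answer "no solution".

no solution

gcd(1572, 16212):
16212 = 10×1572 + 492
1572 = 3×492 + 96
492 = 5×96 + 12
96 = 8×12 + 0
gcd = 12, but 12 ∤ 9925, so the congruence has no solution.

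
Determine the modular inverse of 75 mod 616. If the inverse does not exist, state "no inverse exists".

115

Extended Euclidean algorithm:
616 = 8*75 + 16
75 = 4*16 + 11
16 = 1*11 + 5
11 = 2*5 + 1
5 = 5*1 + 0
Since gcd(75, 616) = 1, back-substitute to write 1 as a combination:
1 = 11 − 2·5
1 = −2·16 + 3·11
1 = 3·75 − 14·16
1 = −14·616 + 115·75
So 75·115 ≡ 1 (mod 616).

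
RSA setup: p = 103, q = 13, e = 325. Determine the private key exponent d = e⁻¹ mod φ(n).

φ(n) = (p−1)(q−1) = 102·12 = 1224.
Need d with 325·d ≡ 1 (mod 1224). Apply the extended Euclidean algorithm:
1224 = 3·325 + 249
325 = 1·249 + 76
249 = 3·76 + 21
76 = 3·21 + 13
21 = 1·13 + 8
13 = 1·8 + 5
8 = 1·5 + 3
5 = 1·3 + 2
3 = 1·2 + 1
2 = 2·1 + 0
Back-substitute:
1 = 3 − 2
1 = −5 + 2·3
1 = 2·8 − 3·5
1 = −3·13 + 5·8
1 = 5·21 − 8·13
1 = −8·76 + 29·21
1 = 29·249 − 95·76
1 = −95·325 + 124·249
1 = 124·1224 − 467·325
So 325·(-467) ≡ 1 (mod 1224), hence d ≡ -467 ≡ 757 (mod 1224).

757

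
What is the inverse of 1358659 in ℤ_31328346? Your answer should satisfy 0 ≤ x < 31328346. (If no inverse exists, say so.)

30439795

Extended Euclidean algorithm:
31328346 = 23*1358659 + 79189
1358659 = 17*79189 + 12446
79189 = 6*12446 + 4513
12446 = 2*4513 + 3420
4513 = 1*3420 + 1093
3420 = 3*1093 + 141
1093 = 7*141 + 106
141 = 1*106 + 35
106 = 3*35 + 1
35 = 35*1 + 0
The gcd is 1. Working backward:
1 = 106 − 3·35
1 = −3·141 + 4·106
1 = 4·1093 − 31·141
1 = −31·3420 + 97·1093
1 = 97·4513 − 128·3420
1 = −128·12446 + 353·4513
1 = 353·79189 − 2246·12446
1 = −2246·1358659 + 38535·79189
1 = 38535·31328346 − 888551·1358659
Thus 1358659·(-888551) ≡ 1 (mod 31328346); reducing, -888551 mod 31328346 = 30439795.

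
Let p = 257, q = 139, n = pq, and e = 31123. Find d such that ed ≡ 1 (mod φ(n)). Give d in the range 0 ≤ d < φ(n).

12955

φ(n) = (p−1)(q−1) = 256·138 = 35328.
Need d with 31123·d ≡ 1 (mod 35328). Apply the extended Euclidean algorithm:
35328 = 1*31123 + 4205
31123 = 7*4205 + 1688
4205 = 2*1688 + 829
1688 = 2*829 + 30
829 = 27*30 + 19
30 = 1*19 + 11
19 = 1*11 + 8
11 = 1*8 + 3
8 = 2*3 + 2
3 = 1*2 + 1
2 = 2*1 + 0
Back-substitute:
1 = 3 − 2
1 = −8 + 3·3
1 = 3·11 − 4·8
1 = −4·19 + 7·11
1 = 7·30 − 11·19
1 = −11·829 + 304·30
1 = 304·1688 − 619·829
1 = −619·4205 + 1542·1688
1 = 1542·31123 − 11413·4205
1 = −11413·35328 + 12955·31123
So 31123·12955 ≡ 1 (mod 35328), hence d = 12955.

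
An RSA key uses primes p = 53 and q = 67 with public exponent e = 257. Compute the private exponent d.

641

φ(n) = (p−1)(q−1) = 52·66 = 3432.
Need d with 257·d ≡ 1 (mod 3432). Apply the extended Euclidean algorithm:
3432 = 13*257 + 91
257 = 2*91 + 75
91 = 1*75 + 16
75 = 4*16 + 11
16 = 1*11 + 5
11 = 2*5 + 1
5 = 5*1 + 0
Back-substitute:
1 = 11 − 2·5
1 = −2·16 + 3·11
1 = 3·75 − 14·16
1 = −14·91 + 17·75
1 = 17·257 − 48·91
1 = −48·3432 + 641·257
So 257·641 ≡ 1 (mod 3432), hence d = 641.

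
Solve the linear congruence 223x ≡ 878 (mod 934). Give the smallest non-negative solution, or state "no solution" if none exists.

628

First find gcd(223, 934):
934 = 4*223 + 42
223 = 5*42 + 13
42 = 3*13 + 3
13 = 4*3 + 1
3 = 3*1 + 0
gcd = 1, so a unique solution mod 934 exists.
Back-substitute for the Bézout coefficients:
1 = 13 − 4·3
1 = −4·42 + 13·13
1 = 13·223 − 69·42
1 = −69·934 + 289·223
So 223·(289) ≡ 1 (mod 934), giving 223⁻¹ ≡ 289.
x ≡ 223⁻¹·878 ≡ 289·878 ≡ 628 (mod 934).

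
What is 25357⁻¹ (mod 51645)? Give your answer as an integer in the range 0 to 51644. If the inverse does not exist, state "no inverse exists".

Extended Euclidean algorithm:
51645 = 2×25357 + 931
25357 = 27×931 + 220
931 = 4×220 + 51
220 = 4×51 + 16
51 = 3×16 + 3
16 = 5×3 + 1
3 = 3×1 + 0
The gcd is 1. Working backward:
1 = 16 − 5·3
1 = −5·51 + 16·16
1 = 16·220 − 69·51
1 = −69·931 + 292·220
1 = 292·25357 − 7953·931
1 = −7953·51645 + 16198·25357
So 25357·16198 ≡ 1 (mod 51645).

16198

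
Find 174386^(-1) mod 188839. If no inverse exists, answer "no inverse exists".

Apply the Euclidean algorithm to 188839 and 174386:
188839 = 1*174386 + 14453
174386 = 12*14453 + 950
14453 = 15*950 + 203
950 = 4*203 + 138
203 = 1*138 + 65
138 = 2*65 + 8
65 = 8*8 + 1
8 = 8*1 + 0
The gcd is 1. Working backward:
1 = 65 − 8·8
1 = −8·138 + 17·65
1 = 17·203 − 25·138
1 = −25·950 + 117·203
1 = 117·14453 − 1780·950
1 = −1780·174386 + 21477·14453
1 = 21477·188839 − 23257·174386
Hence 174386⁻¹ ≡ -23257 ≡ 165582 (mod 188839).

165582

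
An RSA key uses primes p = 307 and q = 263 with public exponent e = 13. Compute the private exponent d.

74005

φ(n) = (p−1)(q−1) = 306·262 = 80172.
Need d with 13·d ≡ 1 (mod 80172). Apply the extended Euclidean algorithm:
80172 = 6167*13 + 1
13 = 13*1 + 0
Back-substitute:
1 = 80172 − 6167·13
So 13·(-6167) ≡ 1 (mod 80172), hence d ≡ -6167 ≡ 74005 (mod 80172).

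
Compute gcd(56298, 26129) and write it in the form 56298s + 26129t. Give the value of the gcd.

1

Euclidean algorithm:
56298 = 2×26129 + 4040
26129 = 6×4040 + 1889
4040 = 2×1889 + 262
1889 = 7×262 + 55
262 = 4×55 + 42
55 = 1×42 + 13
42 = 3×13 + 3
13 = 4×3 + 1
3 = 3×1 + 0
gcd(56298, 26129) = 1.
Back-substituting:
1 = 13 − 4·3
1 = −4·42 + 13·13
1 = 13·55 − 17·42
1 = −17·262 + 81·55
1 = 81·1889 − 584·262
1 = −584·4040 + 1249·1889
1 = 1249·26129 − 8078·4040
1 = −8078·56298 + 17405·26129
So 1 = (-8078)·56298 + (17405)·26129.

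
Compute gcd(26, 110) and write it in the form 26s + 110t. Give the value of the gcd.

Apply Euclid's algorithm to 110 and 26:
110 = 4·26 + 6
26 = 4·6 + 2
6 = 3·2 + 0
gcd(26, 110) = 2.
Working backward:
2 = 26 − 4·6
2 = −4·110 + 17·26
So 2 = (-4)·110 + (17)·26.

2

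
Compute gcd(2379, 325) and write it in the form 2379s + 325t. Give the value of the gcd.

Apply Euclid's algorithm to 2379 and 325:
2379 = 7×325 + 104
325 = 3×104 + 13
104 = 8×13 + 0
gcd(2379, 325) = 13.
Express as a combination:
13 = 325 − 3·104
13 = −3·2379 + 22·325
So 13 = (-3)·2379 + (22)·325.

13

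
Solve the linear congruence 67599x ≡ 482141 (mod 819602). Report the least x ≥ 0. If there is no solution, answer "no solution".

gcd(67599, 819602):
819602 = 12*67599 + 8414
67599 = 8*8414 + 287
8414 = 29*287 + 91
287 = 3*91 + 14
91 = 6*14 + 7
14 = 2*7 + 0
gcd = 7, but 7 ∤ 482141, so the congruence has no solution.

no solution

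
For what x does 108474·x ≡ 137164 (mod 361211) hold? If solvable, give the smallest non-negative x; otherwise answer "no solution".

113159

First find gcd(108474, 361211):
361211 = 3·108474 + 35789
108474 = 3·35789 + 1107
35789 = 32·1107 + 365
1107 = 3·365 + 12
365 = 30·12 + 5
12 = 2·5 + 2
5 = 2·2 + 1
2 = 2·1 + 0
gcd = 1, so a unique solution mod 361211 exists.
Back-substitute for the Bézout coefficients:
1 = 5 − 2·2
1 = −2·12 + 5·5
1 = 5·365 − 152·12
1 = −152·1107 + 461·365
1 = 461·35789 − 14904·1107
1 = −14904·108474 + 45173·35789
1 = 45173·361211 − 150423·108474
So 108474·(-150423) ≡ 1 (mod 361211), giving 108474⁻¹ ≡ 210788.
x ≡ 108474⁻¹·137164 ≡ 210788·137164 ≡ 113159 (mod 361211).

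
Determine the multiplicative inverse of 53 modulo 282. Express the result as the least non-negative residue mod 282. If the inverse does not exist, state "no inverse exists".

149

Apply the Euclidean algorithm to 282 and 53:
282 = 5·53 + 17
53 = 3·17 + 2
17 = 8·2 + 1
2 = 2·1 + 0
gcd = 1, so the inverse exists. Back-substitute:
1 = 17 − 8·2
1 = −8·53 + 25·17
1 = 25·282 − 133·53
So 53·(-133) ≡ 1 (mod 282), and -133 ≡ 149 (mod 282).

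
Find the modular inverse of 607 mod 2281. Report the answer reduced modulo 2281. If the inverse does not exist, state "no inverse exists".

1800

Run Euclid on (2281, 607):
2281 = 3·607 + 460
607 = 1·460 + 147
460 = 3·147 + 19
147 = 7·19 + 14
19 = 1·14 + 5
14 = 2·5 + 4
5 = 1·4 + 1
4 = 4·1 + 0
gcd = 1, so the inverse exists. Back-substitute:
1 = 5 − 4
1 = −14 + 3·5
1 = 3·19 − 4·14
1 = −4·147 + 31·19
1 = 31·460 − 97·147
1 = −97·607 + 128·460
1 = 128·2281 − 481·607
Thus 607·(-481) ≡ 1 (mod 2281); reducing, -481 mod 2281 = 1800.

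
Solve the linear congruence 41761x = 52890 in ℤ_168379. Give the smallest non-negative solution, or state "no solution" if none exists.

47139

First find gcd(41761, 168379):
168379 = 4×41761 + 1335
41761 = 31×1335 + 376
1335 = 3×376 + 207
376 = 1×207 + 169
207 = 1×169 + 38
169 = 4×38 + 17
38 = 2×17 + 4
17 = 4×4 + 1
4 = 4×1 + 0
gcd = 1, so a unique solution mod 168379 exists.
Back-substitute for the Bézout coefficients:
1 = 17 − 4·4
1 = −4·38 + 9·17
1 = 9·169 − 40·38
1 = −40·207 + 49·169
1 = 49·376 − 89·207
1 = −89·1335 + 316·376
1 = 316·41761 − 9885·1335
1 = −9885·168379 + 39856·41761
So 41761·(39856) ≡ 1 (mod 168379), giving 41761⁻¹ ≡ 39856.
x ≡ 41761⁻¹·52890 ≡ 39856·52890 ≡ 47139 (mod 168379).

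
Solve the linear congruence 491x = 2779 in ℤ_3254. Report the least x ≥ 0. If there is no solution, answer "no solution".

First find gcd(491, 3254):
3254 = 6×491 + 308
491 = 1×308 + 183
308 = 1×183 + 125
183 = 1×125 + 58
125 = 2×58 + 9
58 = 6×9 + 4
9 = 2×4 + 1
4 = 4×1 + 0
gcd = 1, so a unique solution mod 3254 exists.
Back-substitute for the Bézout coefficients:
1 = 9 − 2·4
1 = −2·58 + 13·9
1 = 13·125 − 28·58
1 = −28·183 + 41·125
1 = 41·308 − 69·183
1 = −69·491 + 110·308
1 = 110·3254 − 729·491
So 491·(-729) ≡ 1 (mod 3254), giving 491⁻¹ ≡ 2525.
x ≡ 491⁻¹·2779 ≡ 2525·2779 ≡ 1351 (mod 3254).

1351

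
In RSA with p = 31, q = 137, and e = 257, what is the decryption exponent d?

φ(n) = (p−1)(q−1) = 30·136 = 4080.
Need d with 257·d ≡ 1 (mod 4080). Apply the extended Euclidean algorithm:
4080 = 15·257 + 225
257 = 1·225 + 32
225 = 7·32 + 1
32 = 32·1 + 0
Back-substitute:
1 = 225 − 7·32
1 = −7·257 + 8·225
1 = 8·4080 − 127·257
So 257·(-127) ≡ 1 (mod 4080), hence d ≡ -127 ≡ 3953 (mod 4080).

3953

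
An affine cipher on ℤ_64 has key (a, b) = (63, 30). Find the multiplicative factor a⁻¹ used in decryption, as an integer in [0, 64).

63

Apply the Euclidean algorithm to 64 and 63:
64 = 1*63 + 1
63 = 63*1 + 0
Since gcd(63, 64) = 1, back-substitute to write 1 as a combination:
1 = 64 − 63
Hence 63⁻¹ ≡ -1 ≡ 63 (mod 64).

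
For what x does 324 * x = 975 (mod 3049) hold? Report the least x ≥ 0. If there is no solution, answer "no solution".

First find gcd(324, 3049):
3049 = 9·324 + 133
324 = 2·133 + 58
133 = 2·58 + 17
58 = 3·17 + 7
17 = 2·7 + 3
7 = 2·3 + 1
3 = 3·1 + 0
gcd = 1, so a unique solution mod 3049 exists.
Back-substitute for the Bézout coefficients:
1 = 7 − 2·3
1 = −2·17 + 5·7
1 = 5·58 − 17·17
1 = −17·133 + 39·58
1 = 39·324 − 95·133
1 = −95·3049 + 894·324
So 324·(894) ≡ 1 (mod 3049), giving 324⁻¹ ≡ 894.
x ≡ 324⁻¹·975 ≡ 894·975 ≡ 2685 (mod 3049).

2685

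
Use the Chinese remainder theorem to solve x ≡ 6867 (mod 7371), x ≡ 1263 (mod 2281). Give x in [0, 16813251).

Write x = 6867 + 7371·k. Then 7371·k ≡ 1263 − 6867 ≡ 1239 (mod 2281).
Need 7371⁻¹ mod 2281. Extended Euclid on (2281, 528):
2281 = 4·528 + 169
528 = 3·169 + 21
169 = 8·21 + 1
21 = 21·1 + 0
Back-substitute:
1 = 169 − 8·21
1 = −8·528 + 25·169
1 = 25·2281 − 108·528
7371⁻¹ ≡ 2173 (mod 2281), so k ≡ 2173·1239 ≡ 767 (mod 2281).
x = 6867 + 7371·767 = 5660424.

5660424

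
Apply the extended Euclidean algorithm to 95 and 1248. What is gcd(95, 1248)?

Apply Euclid's algorithm to 1248 and 95:
1248 = 13·95 + 13
95 = 7·13 + 4
13 = 3·4 + 1
4 = 4·1 + 0
gcd(95, 1248) = 1.
Back-substituting:
1 = 13 − 3·4
1 = −3·95 + 22·13
1 = 22·1248 − 289·95
So 1 = (22)·1248 + (-289)·95.

1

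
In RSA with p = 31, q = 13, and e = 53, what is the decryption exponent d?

197

φ(n) = (p−1)(q−1) = 30·12 = 360.
Need d with 53·d ≡ 1 (mod 360). Apply the extended Euclidean algorithm:
360 = 6×53 + 42
53 = 1×42 + 11
42 = 3×11 + 9
11 = 1×9 + 2
9 = 4×2 + 1
2 = 2×1 + 0
Back-substitute:
1 = 9 − 4·2
1 = −4·11 + 5·9
1 = 5·42 − 19·11
1 = −19·53 + 24·42
1 = 24·360 − 163·53
So 53·(-163) ≡ 1 (mod 360), hence d ≡ -163 ≡ 197 (mod 360).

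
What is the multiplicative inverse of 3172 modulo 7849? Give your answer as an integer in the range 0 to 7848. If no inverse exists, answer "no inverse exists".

gcd(7849, 3172) by repeated division:
7849 = 2×3172 + 1505
3172 = 2×1505 + 162
1505 = 9×162 + 47
162 = 3×47 + 21
47 = 2×21 + 5
21 = 4×5 + 1
5 = 5×1 + 0
Since gcd(3172, 7849) = 1, back-substitute to write 1 as a combination:
1 = 21 − 4·5
1 = −4·47 + 9·21
1 = 9·162 − 31·47
1 = −31·1505 + 288·162
1 = 288·3172 − 607·1505
1 = −607·7849 + 1502·3172
So 3172·1502 ≡ 1 (mod 7849).

1502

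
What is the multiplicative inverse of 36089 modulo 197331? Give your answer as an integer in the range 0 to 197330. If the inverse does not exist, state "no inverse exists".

gcd(197331, 36089) by repeated division:
197331 = 5×36089 + 16886
36089 = 2×16886 + 2317
16886 = 7×2317 + 667
2317 = 3×667 + 316
667 = 2×316 + 35
316 = 9×35 + 1
35 = 35×1 + 0
Since gcd(36089, 197331) = 1, back-substitute to write 1 as a combination:
1 = 316 − 9·35
1 = −9·667 + 19·316
1 = 19·2317 − 66·667
1 = −66·16886 + 481·2317
1 = 481·36089 − 1028·16886
1 = −1028·197331 + 5621·36089
So 36089·5621 ≡ 1 (mod 197331).

5621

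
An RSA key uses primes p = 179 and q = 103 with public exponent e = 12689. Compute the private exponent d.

9797

φ(n) = (p−1)(q−1) = 178·102 = 18156.
Need d with 12689·d ≡ 1 (mod 18156). Apply the extended Euclidean algorithm:
18156 = 1·12689 + 5467
12689 = 2·5467 + 1755
5467 = 3·1755 + 202
1755 = 8·202 + 139
202 = 1·139 + 63
139 = 2·63 + 13
63 = 4·13 + 11
13 = 1·11 + 2
11 = 5·2 + 1
2 = 2·1 + 0
Back-substitute:
1 = 11 − 5·2
1 = −5·13 + 6·11
1 = 6·63 − 29·13
1 = −29·139 + 64·63
1 = 64·202 − 93·139
1 = −93·1755 + 808·202
1 = 808·5467 − 2517·1755
1 = −2517·12689 + 5842·5467
1 = 5842·18156 − 8359·12689
So 12689·(-8359) ≡ 1 (mod 18156), hence d ≡ -8359 ≡ 9797 (mod 18156).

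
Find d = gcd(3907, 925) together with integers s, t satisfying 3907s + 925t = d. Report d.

Repeated division:
3907 = 4*925 + 207
925 = 4*207 + 97
207 = 2*97 + 13
97 = 7*13 + 6
13 = 2*6 + 1
6 = 6*1 + 0
gcd(3907, 925) = 1.
Working backward:
1 = 13 − 2·6
1 = −2·97 + 15·13
1 = 15·207 − 32·97
1 = −32·925 + 143·207
1 = 143·3907 − 604·925
So 1 = (143)·3907 + (-604)·925.

1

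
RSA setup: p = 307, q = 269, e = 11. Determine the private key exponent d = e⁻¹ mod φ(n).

φ(n) = (p−1)(q−1) = 306·268 = 82008.
Need d with 11·d ≡ 1 (mod 82008). Apply the extended Euclidean algorithm:
82008 = 7455·11 + 3
11 = 3·3 + 2
3 = 1·2 + 1
2 = 2·1 + 0
Back-substitute:
1 = 3 − 2
1 = −11 + 4·3
1 = 4·82008 − 29821·11
So 11·(-29821) ≡ 1 (mod 82008), hence d ≡ -29821 ≡ 52187 (mod 82008).

52187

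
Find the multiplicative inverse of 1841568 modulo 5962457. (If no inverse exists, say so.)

650724

Run Euclid on (5962457, 1841568):
5962457 = 3·1841568 + 437753
1841568 = 4·437753 + 90556
437753 = 4·90556 + 75529
90556 = 1·75529 + 15027
75529 = 5·15027 + 394
15027 = 38·394 + 55
394 = 7·55 + 9
55 = 6·9 + 1
9 = 9·1 + 0
The gcd is 1. Working backward:
1 = 55 − 6·9
1 = −6·394 + 43·55
1 = 43·15027 − 1640·394
1 = −1640·75529 + 8243·15027
1 = 8243·90556 − 9883·75529
1 = −9883·437753 + 47775·90556
1 = 47775·1841568 − 200983·437753
1 = −200983·5962457 + 650724·1841568
So 1841568·650724 ≡ 1 (mod 5962457).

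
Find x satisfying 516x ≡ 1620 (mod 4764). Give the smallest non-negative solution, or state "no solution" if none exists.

77

First find gcd(516, 4764):
4764 = 9*516 + 120
516 = 4*120 + 36
120 = 3*36 + 12
36 = 3*12 + 0
gcd = 12 and 12 | 1620, so solutions exist. Divide through by 12: 43x ≡ 135 (mod 397).
Now find 43⁻¹ mod 397:
397 = 9·43 + 10
43 = 4·10 + 3
10 = 3·3 + 1
3 = 3·1 + 0
Back-substitute:
1 = 10 − 3·3
1 = −3·43 + 13·10
1 = 13·397 − 120·43
So 43·(-120) ≡ 1 (mod 397), i.e. 43⁻¹ ≡ 277.
Then x ≡ 277·135 ≡ 77 (mod 397); the smallest non-negative solution is x = 77.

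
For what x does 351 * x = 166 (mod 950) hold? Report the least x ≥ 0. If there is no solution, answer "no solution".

First find gcd(351, 950):
950 = 2×351 + 248
351 = 1×248 + 103
248 = 2×103 + 42
103 = 2×42 + 19
42 = 2×19 + 4
19 = 4×4 + 3
4 = 1×3 + 1
3 = 3×1 + 0
gcd = 1, so a unique solution mod 950 exists.
Back-substitute for the Bézout coefficients:
1 = 4 − 3
1 = −19 + 5·4
1 = 5·42 − 11·19
1 = −11·103 + 27·42
1 = 27·248 − 65·103
1 = −65·351 + 92·248
1 = 92·950 − 249·351
So 351·(-249) ≡ 1 (mod 950), giving 351⁻¹ ≡ 701.
x ≡ 351⁻¹·166 ≡ 701·166 ≡ 466 (mod 950).

466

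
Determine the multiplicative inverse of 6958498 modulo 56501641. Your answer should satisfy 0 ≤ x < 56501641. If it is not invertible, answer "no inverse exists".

gcd(56501641, 6958498) by repeated division:
56501641 = 8*6958498 + 833657
6958498 = 8*833657 + 289242
833657 = 2*289242 + 255173
289242 = 1*255173 + 34069
255173 = 7*34069 + 16690
34069 = 2*16690 + 689
16690 = 24*689 + 154
689 = 4*154 + 73
154 = 2*73 + 8
73 = 9*8 + 1
8 = 8*1 + 0
gcd = 1, so the inverse exists. Back-substitute:
1 = 73 − 9·8
1 = −9·154 + 19·73
1 = 19·689 − 85·154
1 = −85·16690 + 2059·689
1 = 2059·34069 − 4203·16690
1 = −4203·255173 + 31480·34069
1 = 31480·289242 − 35683·255173
1 = −35683·833657 + 102846·289242
1 = 102846·6958498 − 858451·833657
1 = −858451·56501641 + 6970454·6958498
So 6958498·6970454 ≡ 1 (mod 56501641).

6970454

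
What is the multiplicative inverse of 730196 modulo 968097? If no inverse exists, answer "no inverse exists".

Extended Euclidean algorithm:
968097 = 1*730196 + 237901
730196 = 3*237901 + 16493
237901 = 14*16493 + 6999
16493 = 2*6999 + 2495
6999 = 2*2495 + 2009
2495 = 1*2009 + 486
2009 = 4*486 + 65
486 = 7*65 + 31
65 = 2*31 + 3
31 = 10*3 + 1
3 = 3*1 + 0
gcd = 1, so the inverse exists. Back-substitute:
1 = 31 − 10·3
1 = −10·65 + 21·31
1 = 21·486 − 157·65
1 = −157·2009 + 649·486
1 = 649·2495 − 806·2009
1 = −806·6999 + 2261·2495
1 = 2261·16493 − 5328·6999
1 = −5328·237901 + 76853·16493
1 = 76853·730196 − 235887·237901
1 = −235887·968097 + 312740·730196
So 730196·312740 ≡ 1 (mod 968097).

312740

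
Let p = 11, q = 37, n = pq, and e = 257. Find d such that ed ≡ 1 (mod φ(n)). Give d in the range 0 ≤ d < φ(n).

φ(n) = (p−1)(q−1) = 10·36 = 360.
Need d with 257·d ≡ 1 (mod 360). Apply the extended Euclidean algorithm:
360 = 1×257 + 103
257 = 2×103 + 51
103 = 2×51 + 1
51 = 51×1 + 0
Back-substitute:
1 = 103 − 2·51
1 = −2·257 + 5·103
1 = 5·360 − 7·257
So 257·(-7) ≡ 1 (mod 360), hence d ≡ -7 ≡ 353 (mod 360).

353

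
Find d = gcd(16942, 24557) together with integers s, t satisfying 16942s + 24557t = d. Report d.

1

Repeated division:
24557 = 1*16942 + 7615
16942 = 2*7615 + 1712
7615 = 4*1712 + 767
1712 = 2*767 + 178
767 = 4*178 + 55
178 = 3*55 + 13
55 = 4*13 + 3
13 = 4*3 + 1
3 = 3*1 + 0
gcd(16942, 24557) = 1.
Working backward:
1 = 13 − 4·3
1 = −4·55 + 17·13
1 = 17·178 − 55·55
1 = −55·767 + 237·178
1 = 237·1712 − 529·767
1 = −529·7615 + 2353·1712
1 = 2353·16942 − 5235·7615
1 = −5235·24557 + 7588·16942
So 1 = (-5235)·24557 + (7588)·16942.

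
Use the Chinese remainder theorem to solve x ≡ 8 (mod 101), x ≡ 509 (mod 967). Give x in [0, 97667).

Write x = 8 + 101·k. Then 101·k ≡ 509 − 8 ≡ 501 (mod 967).
Need 101⁻¹ mod 967. Extended Euclid on (967, 101):
967 = 9·101 + 58
101 = 1·58 + 43
58 = 1·43 + 15
43 = 2·15 + 13
15 = 1·13 + 2
13 = 6·2 + 1
2 = 2·1 + 0
Back-substitute:
1 = 13 − 6·2
1 = −6·15 + 7·13
1 = 7·43 − 20·15
1 = −20·58 + 27·43
1 = 27·101 − 47·58
1 = −47·967 + 450·101
101⁻¹ ≡ 450 (mod 967), so k ≡ 450·501 ≡ 139 (mod 967).
x = 8 + 101·139 = 14047.

14047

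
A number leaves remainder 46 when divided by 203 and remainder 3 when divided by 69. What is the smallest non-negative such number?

5730

Write x = 46 + 203·k. Then 203·k ≡ 3 − 46 ≡ 26 (mod 69).
Need 203⁻¹ mod 69. Extended Euclid on (69, 65):
69 = 1·65 + 4
65 = 16·4 + 1
4 = 4·1 + 0
Back-substitute:
1 = 65 − 16·4
1 = −16·69 + 17·65
203⁻¹ ≡ 17 (mod 69), so k ≡ 17·26 ≡ 28 (mod 69).
x = 46 + 203·28 = 5730.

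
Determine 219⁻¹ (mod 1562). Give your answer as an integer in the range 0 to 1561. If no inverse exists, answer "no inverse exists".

1077

Run Euclid on (1562, 219):
1562 = 7·219 + 29
219 = 7·29 + 16
29 = 1·16 + 13
16 = 1·13 + 3
13 = 4·3 + 1
3 = 3·1 + 0
The gcd is 1. Working backward:
1 = 13 − 4·3
1 = −4·16 + 5·13
1 = 5·29 − 9·16
1 = −9·219 + 68·29
1 = 68·1562 − 485·219
Thus 219·(-485) ≡ 1 (mod 1562); reducing, -485 mod 1562 = 1077.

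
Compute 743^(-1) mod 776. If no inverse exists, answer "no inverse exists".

Extended Euclidean algorithm:
776 = 1*743 + 33
743 = 22*33 + 17
33 = 1*17 + 16
17 = 1*16 + 1
16 = 16*1 + 0
gcd = 1, so the inverse exists. Back-substitute:
1 = 17 − 16
1 = −33 + 2·17
1 = 2·743 − 45·33
1 = −45·776 + 47·743
So 743·47 ≡ 1 (mod 776).

47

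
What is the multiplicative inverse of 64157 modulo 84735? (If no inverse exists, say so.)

62948

Run Euclid on (84735, 64157):
84735 = 1*64157 + 20578
64157 = 3*20578 + 2423
20578 = 8*2423 + 1194
2423 = 2*1194 + 35
1194 = 34*35 + 4
35 = 8*4 + 3
4 = 1*3 + 1
3 = 3*1 + 0
Since gcd(64157, 84735) = 1, back-substitute to write 1 as a combination:
1 = 4 − 3
1 = −35 + 9·4
1 = 9·1194 − 307·35
1 = −307·2423 + 623·1194
1 = 623·20578 − 5291·2423
1 = −5291·64157 + 16496·20578
1 = 16496·84735 − 21787·64157
Hence 64157⁻¹ ≡ -21787 ≡ 62948 (mod 84735).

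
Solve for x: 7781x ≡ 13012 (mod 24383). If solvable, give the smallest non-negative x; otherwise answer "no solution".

23689

First find gcd(7781, 24383):
24383 = 3×7781 + 1040
7781 = 7×1040 + 501
1040 = 2×501 + 38
501 = 13×38 + 7
38 = 5×7 + 3
7 = 2×3 + 1
3 = 3×1 + 0
gcd = 1, so a unique solution mod 24383 exists.
Back-substitute for the Bézout coefficients:
1 = 7 − 2·3
1 = −2·38 + 11·7
1 = 11·501 − 145·38
1 = −145·1040 + 301·501
1 = 301·7781 − 2252·1040
1 = −2252·24383 + 7057·7781
So 7781·(7057) ≡ 1 (mod 24383), giving 7781⁻¹ ≡ 7057.
x ≡ 7781⁻¹·13012 ≡ 7057·13012 ≡ 23689 (mod 24383).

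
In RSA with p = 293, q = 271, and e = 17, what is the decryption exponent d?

φ(n) = (p−1)(q−1) = 292·270 = 78840.
Need d with 17·d ≡ 1 (mod 78840). Apply the extended Euclidean algorithm:
78840 = 4637·17 + 11
17 = 1·11 + 6
11 = 1·6 + 5
6 = 1·5 + 1
5 = 5·1 + 0
Back-substitute:
1 = 6 − 5
1 = −11 + 2·6
1 = 2·17 − 3·11
1 = −3·78840 + 13913·17
So 17·13913 ≡ 1 (mod 78840), hence d = 13913.

13913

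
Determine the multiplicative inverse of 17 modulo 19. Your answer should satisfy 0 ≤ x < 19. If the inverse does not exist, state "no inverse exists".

gcd(19, 17) by repeated division:
19 = 1×17 + 2
17 = 8×2 + 1
2 = 2×1 + 0
The gcd is 1. Working backward:
1 = 17 − 8·2
1 = −8·19 + 9·17
So 17·9 ≡ 1 (mod 19).

9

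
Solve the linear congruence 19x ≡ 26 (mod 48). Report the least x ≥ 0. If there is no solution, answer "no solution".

First find gcd(19, 48):
48 = 2×19 + 10
19 = 1×10 + 9
10 = 1×9 + 1
9 = 9×1 + 0
gcd = 1, so a unique solution mod 48 exists.
Back-substitute for the Bézout coefficients:
1 = 10 − 9
1 = −19 + 2·10
1 = 2·48 − 5·19
So 19·(-5) ≡ 1 (mod 48), giving 19⁻¹ ≡ 43.
x ≡ 19⁻¹·26 ≡ 43·26 ≡ 14 (mod 48).

14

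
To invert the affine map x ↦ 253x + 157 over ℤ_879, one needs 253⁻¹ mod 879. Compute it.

Apply the Euclidean algorithm to 879 and 253:
879 = 3·253 + 120
253 = 2·120 + 13
120 = 9·13 + 3
13 = 4·3 + 1
3 = 3·1 + 0
gcd = 1, so the inverse exists. Back-substitute:
1 = 13 − 4·3
1 = −4·120 + 37·13
1 = 37·253 − 78·120
1 = −78·879 + 271·253
So 253·271 ≡ 1 (mod 879).

271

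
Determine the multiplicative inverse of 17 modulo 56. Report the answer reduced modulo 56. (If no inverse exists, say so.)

gcd(56, 17) by repeated division:
56 = 3*17 + 5
17 = 3*5 + 2
5 = 2*2 + 1
2 = 2*1 + 0
The gcd is 1. Working backward:
1 = 5 − 2·2
1 = −2·17 + 7·5
1 = 7·56 − 23·17
Hence 17⁻¹ ≡ -23 ≡ 33 (mod 56).

33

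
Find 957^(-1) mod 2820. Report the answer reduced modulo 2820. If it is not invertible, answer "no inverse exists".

no inverse exists

Compute gcd(957, 2820):
2820 = 2·957 + 906
957 = 1·906 + 51
906 = 17·51 + 39
51 = 1·39 + 12
39 = 3·12 + 3
12 = 4·3 + 0
The gcd is 3, not 1, hence no inverse exists.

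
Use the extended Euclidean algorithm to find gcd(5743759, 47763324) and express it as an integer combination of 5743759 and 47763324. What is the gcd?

Apply Euclid's algorithm to 47763324 and 5743759:
47763324 = 8×5743759 + 1813252
5743759 = 3×1813252 + 304003
1813252 = 5×304003 + 293237
304003 = 1×293237 + 10766
293237 = 27×10766 + 2555
10766 = 4×2555 + 546
2555 = 4×546 + 371
546 = 1×371 + 175
371 = 2×175 + 21
175 = 8×21 + 7
21 = 3×7 + 0
gcd(5743759, 47763324) = 7.
Working backward:
7 = 175 − 8·21
7 = −8·371 + 17·175
7 = 17·546 − 25·371
7 = −25·2555 + 117·546
7 = 117·10766 − 493·2555
7 = −493·293237 + 13428·10766
7 = 13428·304003 − 13921·293237
7 = −13921·1813252 + 83033·304003
7 = 83033·5743759 − 263020·1813252
7 = −263020·47763324 + 2187193·5743759
So 7 = (-263020)·47763324 + (2187193)·5743759.

7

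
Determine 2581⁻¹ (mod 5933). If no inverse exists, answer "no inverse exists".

Extended Euclidean algorithm:
5933 = 2×2581 + 771
2581 = 3×771 + 268
771 = 2×268 + 235
268 = 1×235 + 33
235 = 7×33 + 4
33 = 8×4 + 1
4 = 4×1 + 0
The gcd is 1. Working backward:
1 = 33 − 8·4
1 = −8·235 + 57·33
1 = 57·268 − 65·235
1 = −65·771 + 187·268
1 = 187·2581 − 626·771
1 = −626·5933 + 1439·2581
So 2581·1439 ≡ 1 (mod 5933).

1439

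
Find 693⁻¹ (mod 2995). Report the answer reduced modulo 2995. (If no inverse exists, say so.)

2122

Extended Euclidean algorithm:
2995 = 4×693 + 223
693 = 3×223 + 24
223 = 9×24 + 7
24 = 3×7 + 3
7 = 2×3 + 1
3 = 3×1 + 0
The gcd is 1. Working backward:
1 = 7 − 2·3
1 = −2·24 + 7·7
1 = 7·223 − 65·24
1 = −65·693 + 202·223
1 = 202·2995 − 873·693
Hence 693⁻¹ ≡ -873 ≡ 2122 (mod 2995).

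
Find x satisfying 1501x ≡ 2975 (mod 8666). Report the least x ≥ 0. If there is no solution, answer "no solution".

First find gcd(1501, 8666):
8666 = 5·1501 + 1161
1501 = 1·1161 + 340
1161 = 3·340 + 141
340 = 2·141 + 58
141 = 2·58 + 25
58 = 2·25 + 8
25 = 3·8 + 1
8 = 8·1 + 0
gcd = 1, so a unique solution mod 8666 exists.
Back-substitute for the Bézout coefficients:
1 = 25 − 3·8
1 = −3·58 + 7·25
1 = 7·141 − 17·58
1 = −17·340 + 41·141
1 = 41·1161 − 140·340
1 = −140·1501 + 181·1161
1 = 181·8666 − 1045·1501
So 1501·(-1045) ≡ 1 (mod 8666), giving 1501⁻¹ ≡ 7621.
x ≡ 1501⁻¹·2975 ≡ 7621·2975 ≡ 2219 (mod 8666).

2219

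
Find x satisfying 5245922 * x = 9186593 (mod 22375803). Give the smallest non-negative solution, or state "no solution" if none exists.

1212523

First find gcd(5245922, 22375803):
22375803 = 4×5245922 + 1392115
5245922 = 3×1392115 + 1069577
1392115 = 1×1069577 + 322538
1069577 = 3×322538 + 101963
322538 = 3×101963 + 16649
101963 = 6×16649 + 2069
16649 = 8×2069 + 97
2069 = 21×97 + 32
97 = 3×32 + 1
32 = 32×1 + 0
gcd = 1, so a unique solution mod 22375803 exists.
Back-substitute for the Bézout coefficients:
1 = 97 − 3·32
1 = −3·2069 + 64·97
1 = 64·16649 − 515·2069
1 = −515·101963 + 3154·16649
1 = 3154·322538 − 9977·101963
1 = −9977·1069577 + 33085·322538
1 = 33085·1392115 − 43062·1069577
1 = −43062·5245922 + 162271·1392115
1 = 162271·22375803 − 692146·5245922
So 5245922·(-692146) ≡ 1 (mod 22375803), giving 5245922⁻¹ ≡ 21683657.
x ≡ 5245922⁻¹·9186593 ≡ 21683657·9186593 ≡ 1212523 (mod 22375803).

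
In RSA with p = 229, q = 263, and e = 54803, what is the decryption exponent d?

55643

φ(n) = (p−1)(q−1) = 228·262 = 59736.
Need d with 54803·d ≡ 1 (mod 59736). Apply the extended Euclidean algorithm:
59736 = 1·54803 + 4933
54803 = 11·4933 + 540
4933 = 9·540 + 73
540 = 7·73 + 29
73 = 2·29 + 15
29 = 1·15 + 14
15 = 1·14 + 1
14 = 14·1 + 0
Back-substitute:
1 = 15 − 14
1 = −29 + 2·15
1 = 2·73 − 5·29
1 = −5·540 + 37·73
1 = 37·4933 − 338·540
1 = −338·54803 + 3755·4933
1 = 3755·59736 − 4093·54803
So 54803·(-4093) ≡ 1 (mod 59736), hence d ≡ -4093 ≡ 55643 (mod 59736).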